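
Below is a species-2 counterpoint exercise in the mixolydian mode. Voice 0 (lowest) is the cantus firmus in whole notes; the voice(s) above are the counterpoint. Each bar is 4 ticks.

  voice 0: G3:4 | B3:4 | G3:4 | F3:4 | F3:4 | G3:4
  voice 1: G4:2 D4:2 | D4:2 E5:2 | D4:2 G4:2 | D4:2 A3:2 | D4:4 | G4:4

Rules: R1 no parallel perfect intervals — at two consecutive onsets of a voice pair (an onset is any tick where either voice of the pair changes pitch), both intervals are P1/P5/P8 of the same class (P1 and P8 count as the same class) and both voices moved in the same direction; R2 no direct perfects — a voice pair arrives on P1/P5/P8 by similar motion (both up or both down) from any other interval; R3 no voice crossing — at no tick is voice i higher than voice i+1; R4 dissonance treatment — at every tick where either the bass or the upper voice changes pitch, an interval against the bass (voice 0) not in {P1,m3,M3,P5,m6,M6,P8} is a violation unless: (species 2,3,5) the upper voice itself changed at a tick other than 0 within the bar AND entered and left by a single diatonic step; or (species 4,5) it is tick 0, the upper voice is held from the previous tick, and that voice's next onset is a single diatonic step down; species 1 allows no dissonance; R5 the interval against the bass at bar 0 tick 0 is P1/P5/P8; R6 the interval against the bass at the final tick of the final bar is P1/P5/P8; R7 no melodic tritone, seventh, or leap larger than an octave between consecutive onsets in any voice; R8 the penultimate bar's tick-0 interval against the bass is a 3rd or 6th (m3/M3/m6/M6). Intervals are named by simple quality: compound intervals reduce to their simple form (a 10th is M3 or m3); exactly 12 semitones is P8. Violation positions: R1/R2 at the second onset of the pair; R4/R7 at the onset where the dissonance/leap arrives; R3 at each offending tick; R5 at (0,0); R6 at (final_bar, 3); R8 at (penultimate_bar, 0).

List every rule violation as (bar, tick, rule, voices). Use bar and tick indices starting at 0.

(1, 2, R4, (0, 1))
(1, 2, R7, (1,))
(2, 0, R2, (0, 1))
(2, 0, R7, (1,))
(5, 0, R2, (0, 1))

bar 0: v0=G3 v1=G4 downbeat P8
bar 1: v0=B3 v1=D4 downbeat m3
bar 2: v0=G3 v1=D4 downbeat P5
bar 3: v0=F3 v1=D4 downbeat M6
bar 4: v0=F3 v1=D4 downbeat M6
bar 5: v0=G3 v1=G4 downbeat P8
  -> R4 @ bar 1 tick 2 v(0, 1): B3/E5 P4 untreated
  -> R7 @ bar 1 tick 2 v(1,): D4->E5 leap 14st
  -> R2 @ bar 2 tick 0 v(0, 1): B3/E5 P4 -> G3/D4 P5 similar
  -> R7 @ bar 2 tick 0 v(1,): E5->D4 leap 14st
  -> R2 @ bar 5 tick 0 v(0, 1): F3/D4 M6 -> G3/G4 P8 similar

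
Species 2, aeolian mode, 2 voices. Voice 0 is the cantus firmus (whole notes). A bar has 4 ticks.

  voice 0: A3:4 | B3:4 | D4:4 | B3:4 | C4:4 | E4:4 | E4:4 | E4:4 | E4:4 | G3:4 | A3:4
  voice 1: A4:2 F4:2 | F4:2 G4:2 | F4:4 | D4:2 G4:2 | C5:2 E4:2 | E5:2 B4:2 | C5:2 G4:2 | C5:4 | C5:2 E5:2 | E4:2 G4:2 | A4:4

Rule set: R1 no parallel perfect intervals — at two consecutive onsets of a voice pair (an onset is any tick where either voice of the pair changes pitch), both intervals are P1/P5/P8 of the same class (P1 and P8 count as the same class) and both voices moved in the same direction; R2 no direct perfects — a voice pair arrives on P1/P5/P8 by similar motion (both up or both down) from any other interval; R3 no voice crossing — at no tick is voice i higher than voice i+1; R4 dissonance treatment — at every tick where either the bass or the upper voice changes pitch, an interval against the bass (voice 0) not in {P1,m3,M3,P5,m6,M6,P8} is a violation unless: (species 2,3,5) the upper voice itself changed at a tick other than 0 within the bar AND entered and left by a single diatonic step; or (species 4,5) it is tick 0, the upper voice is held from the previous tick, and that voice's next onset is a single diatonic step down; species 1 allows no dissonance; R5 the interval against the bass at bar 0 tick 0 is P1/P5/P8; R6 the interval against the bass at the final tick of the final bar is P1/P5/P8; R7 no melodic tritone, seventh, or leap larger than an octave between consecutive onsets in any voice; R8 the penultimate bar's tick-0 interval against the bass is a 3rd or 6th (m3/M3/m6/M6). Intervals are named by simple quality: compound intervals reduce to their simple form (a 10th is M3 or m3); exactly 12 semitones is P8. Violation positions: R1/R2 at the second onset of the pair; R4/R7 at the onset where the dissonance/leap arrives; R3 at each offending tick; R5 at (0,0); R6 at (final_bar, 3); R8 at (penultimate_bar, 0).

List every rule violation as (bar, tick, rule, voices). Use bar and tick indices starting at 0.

bar 0: v0=A3 v1=A4 downbeat P8
bar 1: v0=B3 v1=F4 downbeat TT
bar 2: v0=D4 v1=F4 downbeat m3
bar 3: v0=B3 v1=D4 downbeat m3
bar 4: v0=C4 v1=C5 downbeat P8
bar 5: v0=E4 v1=E5 downbeat P8
bar 6: v0=E4 v1=C5 downbeat m6
bar 7: v0=E4 v1=C5 downbeat m6
bar 8: v0=E4 v1=C5 downbeat m6
bar 9: v0=G3 v1=E4 downbeat M6
bar 10: v0=A3 v1=A4 downbeat P8
  -> R4 @ bar 1 tick 0 v(0, 1): B3/F4 TT untreated
  -> R2 @ bar 4 tick 0 v(0, 1): B3/G4 m6 -> C4/C5 P8 similar
  -> R2 @ bar 5 tick 0 v(0, 1): C4/E4 M3 -> E4/E5 P8 similar
  -> R1 @ bar 10 tick 0 v(0, 1): G3/G4 P8 -> A3/A4 P8 similar

(1, 0, R4, (0, 1))
(4, 0, R2, (0, 1))
(5, 0, R2, (0, 1))
(10, 0, R1, (0, 1))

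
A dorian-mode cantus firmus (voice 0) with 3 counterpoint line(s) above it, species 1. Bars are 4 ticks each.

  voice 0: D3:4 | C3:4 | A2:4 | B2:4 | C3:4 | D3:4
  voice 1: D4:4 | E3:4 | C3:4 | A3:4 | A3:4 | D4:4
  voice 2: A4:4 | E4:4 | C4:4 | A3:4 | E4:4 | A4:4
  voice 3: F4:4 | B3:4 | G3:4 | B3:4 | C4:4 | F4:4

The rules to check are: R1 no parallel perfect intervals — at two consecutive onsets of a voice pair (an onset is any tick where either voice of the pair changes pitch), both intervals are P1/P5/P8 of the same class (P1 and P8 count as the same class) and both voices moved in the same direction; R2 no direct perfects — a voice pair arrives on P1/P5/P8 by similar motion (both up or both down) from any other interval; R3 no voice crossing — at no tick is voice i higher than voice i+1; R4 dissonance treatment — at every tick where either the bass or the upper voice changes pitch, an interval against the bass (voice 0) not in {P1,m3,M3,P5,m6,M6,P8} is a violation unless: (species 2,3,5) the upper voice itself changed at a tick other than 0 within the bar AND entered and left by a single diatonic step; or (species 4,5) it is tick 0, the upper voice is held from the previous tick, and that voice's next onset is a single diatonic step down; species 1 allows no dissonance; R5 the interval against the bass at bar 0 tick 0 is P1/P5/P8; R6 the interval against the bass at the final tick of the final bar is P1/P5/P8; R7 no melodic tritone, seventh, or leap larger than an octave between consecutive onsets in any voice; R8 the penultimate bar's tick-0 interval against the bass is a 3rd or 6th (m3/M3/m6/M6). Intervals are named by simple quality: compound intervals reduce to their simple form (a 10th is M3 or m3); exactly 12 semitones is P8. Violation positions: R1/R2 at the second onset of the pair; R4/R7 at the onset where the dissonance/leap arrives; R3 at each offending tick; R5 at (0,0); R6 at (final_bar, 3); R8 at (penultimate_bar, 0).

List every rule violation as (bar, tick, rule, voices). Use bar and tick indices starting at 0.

(0, 0, R3, (2, 3))
(0, 0, R5, (0, 3))
(0, 1, R3, (2, 3))
(0, 2, R3, (2, 3))
(0, 3, R3, (2, 3))
(1, 0, R2, (1, 2))
(1, 0, R2, (1, 3))
(1, 0, R3, (2, 3))
(1, 0, R4, (0, 3))
(1, 0, R7, (1,))
(1, 0, R7, (3,))
(1, 1, R3, (2, 3))
(1, 2, R3, (2, 3))
(1, 3, R3, (2, 3))
(2, 0, R1, (1, 2))
(2, 0, R1, (1, 3))
(2, 0, R3, (2, 3))
(2, 0, R4, (0, 3))
(2, 1, R3, (2, 3))
(2, 2, R3, (2, 3))
(2, 3, R3, (2, 3))
(3, 0, R2, (0, 3))
(3, 0, R4, (0, 1))
(3, 0, R4, (0, 2))
(4, 0, R1, (0, 3))
(4, 0, R3, (2, 3))
(4, 0, R8, (0, 3))
(4, 1, R3, (2, 3))
(4, 2, R3, (2, 3))
(4, 3, R3, (2, 3))
(5, 0, R1, (1, 2))
(5, 0, R2, (0, 1))
(5, 0, R2, (0, 2))
(5, 0, R3, (2, 3))
(5, 1, R3, (2, 3))
(5, 2, R3, (2, 3))
(5, 3, R3, (2, 3))
(5, 3, R6, (0, 3))

bar 0: v0=D3 v1=D4 v2=A4 v3=F4 downbeat m3
bar 1: v0=C3 v1=E3 v2=E4 v3=B3 downbeat M7
bar 2: v0=A2 v1=C3 v2=C4 v3=G3 downbeat m7
bar 3: v0=B2 v1=A3 v2=A3 v3=B3 downbeat P8
bar 4: v0=C3 v1=A3 v2=E4 v3=C4 downbeat P8
bar 5: v0=D3 v1=D4 v2=A4 v3=F4 downbeat m3
  -> R3 @ bar 0 tick 0 v(2, 3): A4 above F4
  -> R5 @ bar 0 tick 0 v(0, 3): opens on m3
  -> R3 @ bar 0 tick 1 v(2, 3): A4 above F4
  -> R3 @ bar 0 tick 2 v(2, 3): A4 above F4
  -> R3 @ bar 0 tick 3 v(2, 3): A4 above F4
  -> R2 @ bar 1 tick 0 v(1, 2): D4/A4 P5 -> E3/E4 P8 similar
  -> R2 @ bar 1 tick 0 v(1, 3): D4/F4 m3 -> E3/B3 P5 similar
  -> R3 @ bar 1 tick 0 v(2, 3): E4 above B3
  -> R4 @ bar 1 tick 0 v(0, 3): C3/B3 M7 untreated
  -> R7 @ bar 1 tick 0 v(1,): D4->E3 leap 10st
  -> R7 @ bar 1 tick 0 v(3,): F4->B3 leap 6st
  -> R3 @ bar 1 tick 1 v(2, 3): E4 above B3
  -> R3 @ bar 1 tick 2 v(2, 3): E4 above B3
  -> R3 @ bar 1 tick 3 v(2, 3): E4 above B3
  -> R1 @ bar 2 tick 0 v(1, 2): E3/E4 P8 -> C3/C4 P8 similar
  -> R1 @ bar 2 tick 0 v(1, 3): E3/B3 P5 -> C3/G3 P5 similar
  -> R3 @ bar 2 tick 0 v(2, 3): C4 above G3
  -> R4 @ bar 2 tick 0 v(0, 3): A2/G3 m7 untreated
  -> R3 @ bar 2 tick 1 v(2, 3): C4 above G3
  -> R3 @ bar 2 tick 2 v(2, 3): C4 above G3
  -> R3 @ bar 2 tick 3 v(2, 3): C4 above G3
  -> R2 @ bar 3 tick 0 v(0, 3): A2/G3 m7 -> B2/B3 P8 similar
  -> R4 @ bar 3 tick 0 v(0, 1): B2/A3 m7 untreated
  -> R4 @ bar 3 tick 0 v(0, 2): B2/A3 m7 untreated
  -> R1 @ bar 4 tick 0 v(0, 3): B2/B3 P8 -> C3/C4 P8 similar
  -> R3 @ bar 4 tick 0 v(2, 3): E4 above C4
  -> R8 @ bar 4 tick 0 v(0, 3): penult P8 not 3rd/6th
  -> R3 @ bar 4 tick 1 v(2, 3): E4 above C4
  -> R3 @ bar 4 tick 2 v(2, 3): E4 above C4
  -> R3 @ bar 4 tick 3 v(2, 3): E4 above C4
  -> R1 @ bar 5 tick 0 v(1, 2): A3/E4 P5 -> D4/A4 P5 similar
  -> R2 @ bar 5 tick 0 v(0, 1): C3/A3 M6 -> D3/D4 P8 similar
  -> R2 @ bar 5 tick 0 v(0, 2): C3/E4 M3 -> D3/A4 P5 similar
  -> R3 @ bar 5 tick 0 v(2, 3): A4 above F4
  -> R3 @ bar 5 tick 1 v(2, 3): A4 above F4
  -> R3 @ bar 5 tick 2 v(2, 3): A4 above F4
  -> R3 @ bar 5 tick 3 v(2, 3): A4 above F4
  -> R6 @ bar 5 tick 3 v(0, 3): closes on m3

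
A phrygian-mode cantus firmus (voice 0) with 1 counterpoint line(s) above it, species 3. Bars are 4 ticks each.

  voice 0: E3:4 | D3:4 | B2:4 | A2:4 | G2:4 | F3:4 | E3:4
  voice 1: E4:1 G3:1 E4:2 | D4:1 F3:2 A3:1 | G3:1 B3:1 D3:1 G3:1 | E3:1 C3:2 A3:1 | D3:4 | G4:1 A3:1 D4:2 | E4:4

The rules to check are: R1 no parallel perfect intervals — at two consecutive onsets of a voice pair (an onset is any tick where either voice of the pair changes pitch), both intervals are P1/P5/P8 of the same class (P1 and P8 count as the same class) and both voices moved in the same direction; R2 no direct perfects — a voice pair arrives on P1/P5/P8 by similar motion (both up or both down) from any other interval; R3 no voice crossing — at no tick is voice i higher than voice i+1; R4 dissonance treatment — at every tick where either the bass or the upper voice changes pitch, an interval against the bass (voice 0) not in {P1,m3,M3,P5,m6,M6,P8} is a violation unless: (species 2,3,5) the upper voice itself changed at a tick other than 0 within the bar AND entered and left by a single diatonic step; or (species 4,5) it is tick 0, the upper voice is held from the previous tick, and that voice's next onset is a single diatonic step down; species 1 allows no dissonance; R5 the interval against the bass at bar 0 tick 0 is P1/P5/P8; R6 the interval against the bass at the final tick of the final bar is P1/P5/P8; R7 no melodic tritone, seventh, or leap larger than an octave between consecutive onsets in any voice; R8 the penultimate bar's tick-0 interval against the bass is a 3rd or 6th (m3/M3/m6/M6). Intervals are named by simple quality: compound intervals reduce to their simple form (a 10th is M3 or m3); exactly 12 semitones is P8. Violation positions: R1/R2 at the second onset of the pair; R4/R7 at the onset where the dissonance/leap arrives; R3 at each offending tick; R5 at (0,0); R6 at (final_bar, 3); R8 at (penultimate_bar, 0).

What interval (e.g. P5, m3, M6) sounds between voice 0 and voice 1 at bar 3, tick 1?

m3

voice 0=A2 voice 1=C3 -> m3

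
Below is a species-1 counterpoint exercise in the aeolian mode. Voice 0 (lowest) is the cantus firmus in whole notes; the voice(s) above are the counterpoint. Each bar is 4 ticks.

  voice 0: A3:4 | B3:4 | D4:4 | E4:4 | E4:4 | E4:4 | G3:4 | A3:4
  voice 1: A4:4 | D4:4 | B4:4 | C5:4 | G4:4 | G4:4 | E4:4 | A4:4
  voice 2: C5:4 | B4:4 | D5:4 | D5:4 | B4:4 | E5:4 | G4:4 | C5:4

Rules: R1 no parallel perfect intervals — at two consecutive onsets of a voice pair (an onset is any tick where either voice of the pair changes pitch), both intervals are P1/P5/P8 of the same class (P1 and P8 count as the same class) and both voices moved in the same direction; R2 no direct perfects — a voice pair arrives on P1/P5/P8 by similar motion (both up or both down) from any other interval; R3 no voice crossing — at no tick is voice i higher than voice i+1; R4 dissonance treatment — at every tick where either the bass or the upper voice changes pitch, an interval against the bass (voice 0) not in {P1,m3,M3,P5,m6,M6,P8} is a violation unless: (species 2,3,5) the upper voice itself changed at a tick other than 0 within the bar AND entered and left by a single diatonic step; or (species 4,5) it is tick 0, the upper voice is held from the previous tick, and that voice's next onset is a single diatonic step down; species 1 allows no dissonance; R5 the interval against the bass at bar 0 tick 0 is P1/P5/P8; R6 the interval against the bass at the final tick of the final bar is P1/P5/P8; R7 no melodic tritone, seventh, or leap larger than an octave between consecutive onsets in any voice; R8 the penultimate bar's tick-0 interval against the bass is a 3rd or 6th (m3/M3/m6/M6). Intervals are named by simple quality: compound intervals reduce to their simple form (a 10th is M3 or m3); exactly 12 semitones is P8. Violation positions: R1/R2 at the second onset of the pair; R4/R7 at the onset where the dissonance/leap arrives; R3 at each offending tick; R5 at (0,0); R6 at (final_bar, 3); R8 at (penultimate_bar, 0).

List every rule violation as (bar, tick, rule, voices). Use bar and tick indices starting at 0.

(0, 0, R5, (0, 2))
(2, 0, R1, (0, 2))
(3, 0, R4, (0, 2))
(6, 0, R1, (0, 2))
(6, 0, R8, (0, 2))
(7, 0, R2, (0, 1))
(7, 3, R6, (0, 2))

bar 0: v0=A3 v1=A4 v2=C5 downbeat m3
bar 1: v0=B3 v1=D4 v2=B4 downbeat P8
bar 2: v0=D4 v1=B4 v2=D5 downbeat P8
bar 3: v0=E4 v1=C5 v2=D5 downbeat m7
bar 4: v0=E4 v1=G4 v2=B4 downbeat P5
bar 5: v0=E4 v1=G4 v2=E5 downbeat P8
bar 6: v0=G3 v1=E4 v2=G4 downbeat P8
bar 7: v0=A3 v1=A4 v2=C5 downbeat m3
  -> R5 @ bar 0 tick 0 v(0, 2): opens on m3
  -> R1 @ bar 2 tick 0 v(0, 2): B3/B4 P8 -> D4/D5 P8 similar
  -> R4 @ bar 3 tick 0 v(0, 2): E4/D5 m7 untreated
  -> R1 @ bar 6 tick 0 v(0, 2): E4/E5 P8 -> G3/G4 P8 similar
  -> R8 @ bar 6 tick 0 v(0, 2): penult P8 not 3rd/6th
  -> R2 @ bar 7 tick 0 v(0, 1): G3/E4 M6 -> A3/A4 P8 similar
  -> R6 @ bar 7 tick 3 v(0, 2): closes on m3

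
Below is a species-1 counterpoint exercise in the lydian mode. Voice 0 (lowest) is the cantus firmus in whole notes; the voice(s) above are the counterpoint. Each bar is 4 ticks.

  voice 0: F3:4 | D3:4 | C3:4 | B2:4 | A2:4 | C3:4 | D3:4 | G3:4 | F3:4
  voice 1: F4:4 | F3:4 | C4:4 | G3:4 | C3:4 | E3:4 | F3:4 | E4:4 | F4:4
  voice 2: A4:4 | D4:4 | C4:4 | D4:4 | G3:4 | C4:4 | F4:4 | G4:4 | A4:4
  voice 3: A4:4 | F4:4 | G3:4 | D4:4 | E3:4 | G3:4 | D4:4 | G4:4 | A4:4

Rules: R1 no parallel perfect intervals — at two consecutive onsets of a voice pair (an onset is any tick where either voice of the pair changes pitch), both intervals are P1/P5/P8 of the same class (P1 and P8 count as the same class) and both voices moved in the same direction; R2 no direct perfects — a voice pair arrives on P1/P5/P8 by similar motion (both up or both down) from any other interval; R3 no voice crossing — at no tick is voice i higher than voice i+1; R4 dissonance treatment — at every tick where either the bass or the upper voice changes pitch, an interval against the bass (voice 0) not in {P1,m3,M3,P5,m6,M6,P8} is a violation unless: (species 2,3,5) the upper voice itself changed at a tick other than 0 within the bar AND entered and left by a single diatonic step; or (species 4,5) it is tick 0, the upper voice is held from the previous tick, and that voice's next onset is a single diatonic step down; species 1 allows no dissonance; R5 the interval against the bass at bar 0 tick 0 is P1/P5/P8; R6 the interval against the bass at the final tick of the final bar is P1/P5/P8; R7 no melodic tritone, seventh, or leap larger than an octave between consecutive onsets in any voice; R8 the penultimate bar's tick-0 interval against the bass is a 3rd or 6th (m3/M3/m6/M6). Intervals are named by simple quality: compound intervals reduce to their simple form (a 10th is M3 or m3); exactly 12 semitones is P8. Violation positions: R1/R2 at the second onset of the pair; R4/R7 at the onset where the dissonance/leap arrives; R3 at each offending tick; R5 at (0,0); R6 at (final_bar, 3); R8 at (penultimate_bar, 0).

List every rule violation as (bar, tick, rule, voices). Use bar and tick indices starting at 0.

bar 0: v0=F3 v1=F4 v2=A4 v3=A4 downbeat M3
bar 1: v0=D3 v1=F3 v2=D4 v3=F4 downbeat m3
bar 2: v0=C3 v1=C4 v2=C4 v3=G3 downbeat P5
bar 3: v0=B2 v1=G3 v2=D4 v3=D4 downbeat m3
bar 4: v0=A2 v1=C3 v2=G3 v3=E3 downbeat P5
bar 5: v0=C3 v1=E3 v2=C4 v3=G3 downbeat P5
bar 6: v0=D3 v1=F3 v2=F4 v3=D4 downbeat P8
bar 7: v0=G3 v1=E4 v2=G4 v3=G4 downbeat P8
bar 8: v0=F3 v1=F4 v2=A4 v3=A4 downbeat M3
  -> R5 @ bar 0 tick 0 v(0, 2): opens on M3
  -> R5 @ bar 0 tick 0 v(0, 3): opens on M3
  -> R2 @ bar 1 tick 0 v(0, 2): F3/A4 M3 -> D3/D4 P8 similar
  -> R2 @ bar 1 tick 0 v(1, 3): F4/A4 M3 -> F3/F4 P8 similar
  -> R1 @ bar 2 tick 0 v(0, 2): D3/D4 P8 -> C3/C4 P8 similar
  -> R2 @ bar 2 tick 0 v(0, 3): D3/F4 m3 -> C3/G3 P5 similar
  -> R3 @ bar 2 tick 0 v(2, 3): C4 above G3
  -> R7 @ bar 2 tick 0 v(3,): F4->G3 leap 10st
  -> R3 @ bar 2 tick 1 v(2, 3): C4 above G3
  -> R3 @ bar 2 tick 2 v(2, 3): C4 above G3
  -> R3 @ bar 2 tick 3 v(2, 3): C4 above G3
  -> R2 @ bar 3 tick 0 v(2, 3): C4/G3 P4 -> D4/D4 P1 similar
  -> R1 @ bar 4 tick 0 v(1, 2): G3/D4 P5 -> C3/G3 P5 similar
  -> R2 @ bar 4 tick 0 v(0, 3): B2/D4 m3 -> A2/E3 P5 similar
  -> R3 @ bar 4 tick 0 v(2, 3): G3 above E3
  -> R4 @ bar 4 tick 0 v(0, 2): A2/G3 m7 untreated
  -> R7 @ bar 4 tick 0 v(3,): D4->E3 leap 10st
  -> R3 @ bar 4 tick 1 v(2, 3): G3 above E3
  -> R3 @ bar 4 tick 2 v(2, 3): G3 above E3
  -> R3 @ bar 4 tick 3 v(2, 3): G3 above E3
  -> R1 @ bar 5 tick 0 v(0, 3): A2/E3 P5 -> C3/G3 P5 similar
  -> R2 @ bar 5 tick 0 v(0, 2): A2/G3 m7 -> C3/C4 P8 similar
  -> R3 @ bar 5 tick 0 v(2, 3): C4 above G3
  -> R3 @ bar 5 tick 1 v(2, 3): C4 above G3
  -> R3 @ bar 5 tick 2 v(2, 3): C4 above G3
  -> R3 @ bar 5 tick 3 v(2, 3): C4 above G3
  -> R2 @ bar 6 tick 0 v(0, 3): C3/G3 P5 -> D3/D4 P8 similar
  -> R2 @ bar 6 tick 0 v(1, 2): E3/C4 m6 -> F3/F4 P8 similar
  -> R3 @ bar 6 tick 0 v(2, 3): F4 above D4
  -> R3 @ bar 6 tick 1 v(2, 3): F4 above D4
  -> R3 @ bar 6 tick 2 v(2, 3): F4 above D4
  -> R3 @ bar 6 tick 3 v(2, 3): F4 above D4
  -> R1 @ bar 7 tick 0 v(0, 3): D3/D4 P8 -> G3/G4 P8 similar
  -> R2 @ bar 7 tick 0 v(0, 2): D3/F4 m3 -> G3/G4 P8 similar
  -> R2 @ bar 7 tick 0 v(2, 3): F4/D4 m3 -> G4/G4 P1 similar
  -> R7 @ bar 7 tick 0 v(1,): F3->E4 leap 11st
  -> R8 @ bar 7 tick 0 v(0, 2): penult P8 not 3rd/6th
  -> R8 @ bar 7 tick 0 v(0, 3): penult P8 not 3rd/6th
  -> R1 @ bar 8 tick 0 v(2, 3): G4/G4 P1 -> A4/A4 P1 similar
  -> R6 @ bar 8 tick 3 v(0, 2): closes on M3
  -> R6 @ bar 8 tick 3 v(0, 3): closes on M3

(0, 0, R5, (0, 2))
(0, 0, R5, (0, 3))
(1, 0, R2, (0, 2))
(1, 0, R2, (1, 3))
(2, 0, R1, (0, 2))
(2, 0, R2, (0, 3))
(2, 0, R3, (2, 3))
(2, 0, R7, (3,))
(2, 1, R3, (2, 3))
(2, 2, R3, (2, 3))
(2, 3, R3, (2, 3))
(3, 0, R2, (2, 3))
(4, 0, R1, (1, 2))
(4, 0, R2, (0, 3))
(4, 0, R3, (2, 3))
(4, 0, R4, (0, 2))
(4, 0, R7, (3,))
(4, 1, R3, (2, 3))
(4, 2, R3, (2, 3))
(4, 3, R3, (2, 3))
(5, 0, R1, (0, 3))
(5, 0, R2, (0, 2))
(5, 0, R3, (2, 3))
(5, 1, R3, (2, 3))
(5, 2, R3, (2, 3))
(5, 3, R3, (2, 3))
(6, 0, R2, (0, 3))
(6, 0, R2, (1, 2))
(6, 0, R3, (2, 3))
(6, 1, R3, (2, 3))
(6, 2, R3, (2, 3))
(6, 3, R3, (2, 3))
(7, 0, R1, (0, 3))
(7, 0, R2, (0, 2))
(7, 0, R2, (2, 3))
(7, 0, R7, (1,))
(7, 0, R8, (0, 2))
(7, 0, R8, (0, 3))
(8, 0, R1, (2, 3))
(8, 3, R6, (0, 2))
(8, 3, R6, (0, 3))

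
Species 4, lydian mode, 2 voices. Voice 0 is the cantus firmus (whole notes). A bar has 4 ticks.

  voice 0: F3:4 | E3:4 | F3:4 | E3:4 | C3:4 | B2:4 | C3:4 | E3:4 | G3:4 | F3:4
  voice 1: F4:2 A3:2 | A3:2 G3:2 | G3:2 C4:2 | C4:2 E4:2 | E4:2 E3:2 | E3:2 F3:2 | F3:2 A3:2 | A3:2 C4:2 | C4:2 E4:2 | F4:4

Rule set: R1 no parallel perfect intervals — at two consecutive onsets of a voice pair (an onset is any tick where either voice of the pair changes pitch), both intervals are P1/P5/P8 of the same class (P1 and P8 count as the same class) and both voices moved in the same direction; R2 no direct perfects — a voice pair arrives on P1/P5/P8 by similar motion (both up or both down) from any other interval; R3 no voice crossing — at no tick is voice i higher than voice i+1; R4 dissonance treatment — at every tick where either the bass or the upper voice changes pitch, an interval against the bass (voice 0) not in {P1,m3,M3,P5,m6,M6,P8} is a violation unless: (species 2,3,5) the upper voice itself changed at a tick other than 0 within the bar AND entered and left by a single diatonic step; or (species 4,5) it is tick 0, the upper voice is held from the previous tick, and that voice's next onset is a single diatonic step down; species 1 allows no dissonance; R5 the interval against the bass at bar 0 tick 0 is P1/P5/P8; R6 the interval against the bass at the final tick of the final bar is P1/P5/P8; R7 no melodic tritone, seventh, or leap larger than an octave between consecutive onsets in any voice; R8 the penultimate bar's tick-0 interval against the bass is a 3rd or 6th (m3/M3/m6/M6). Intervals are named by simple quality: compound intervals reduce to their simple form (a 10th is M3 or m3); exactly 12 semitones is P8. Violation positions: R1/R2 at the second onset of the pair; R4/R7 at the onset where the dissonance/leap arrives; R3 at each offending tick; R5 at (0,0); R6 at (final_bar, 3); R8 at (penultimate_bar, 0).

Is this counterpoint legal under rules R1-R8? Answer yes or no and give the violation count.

bar 0: v0=F3 v1=F4 (P8)
bar 1: v0=E3 v1=A3 (P4)
bar 2: v0=F3 v1=G3 (M2)
bar 3: v0=E3 v1=C4 (m6)
bar 4: v0=C3 v1=E4 (M3)
bar 5: v0=B2 v1=E3 (P4)
bar 6: v0=C3 v1=F3 (P4)
bar 7: v0=E3 v1=A3 (P4)
bar 8: v0=G3 v1=C4 (P4)
bar 9: v0=F3 v1=F4 (P8)
  R4 @ bar2.0: F3/G3 M2 untreated
  R4 @ bar5.0: B2/E3 P4 untreated
  R4 @ bar5.2: B2/F3 TT untreated
  R4 @ bar6.0: C3/F3 P4 untreated
  R4 @ bar7.0: E3/A3 P4 untreated
  R4 @ bar8.0: G3/C4 P4 untreated
  R8 @ bar8.0: penult P4 not 3rd/6th

No (7 violations)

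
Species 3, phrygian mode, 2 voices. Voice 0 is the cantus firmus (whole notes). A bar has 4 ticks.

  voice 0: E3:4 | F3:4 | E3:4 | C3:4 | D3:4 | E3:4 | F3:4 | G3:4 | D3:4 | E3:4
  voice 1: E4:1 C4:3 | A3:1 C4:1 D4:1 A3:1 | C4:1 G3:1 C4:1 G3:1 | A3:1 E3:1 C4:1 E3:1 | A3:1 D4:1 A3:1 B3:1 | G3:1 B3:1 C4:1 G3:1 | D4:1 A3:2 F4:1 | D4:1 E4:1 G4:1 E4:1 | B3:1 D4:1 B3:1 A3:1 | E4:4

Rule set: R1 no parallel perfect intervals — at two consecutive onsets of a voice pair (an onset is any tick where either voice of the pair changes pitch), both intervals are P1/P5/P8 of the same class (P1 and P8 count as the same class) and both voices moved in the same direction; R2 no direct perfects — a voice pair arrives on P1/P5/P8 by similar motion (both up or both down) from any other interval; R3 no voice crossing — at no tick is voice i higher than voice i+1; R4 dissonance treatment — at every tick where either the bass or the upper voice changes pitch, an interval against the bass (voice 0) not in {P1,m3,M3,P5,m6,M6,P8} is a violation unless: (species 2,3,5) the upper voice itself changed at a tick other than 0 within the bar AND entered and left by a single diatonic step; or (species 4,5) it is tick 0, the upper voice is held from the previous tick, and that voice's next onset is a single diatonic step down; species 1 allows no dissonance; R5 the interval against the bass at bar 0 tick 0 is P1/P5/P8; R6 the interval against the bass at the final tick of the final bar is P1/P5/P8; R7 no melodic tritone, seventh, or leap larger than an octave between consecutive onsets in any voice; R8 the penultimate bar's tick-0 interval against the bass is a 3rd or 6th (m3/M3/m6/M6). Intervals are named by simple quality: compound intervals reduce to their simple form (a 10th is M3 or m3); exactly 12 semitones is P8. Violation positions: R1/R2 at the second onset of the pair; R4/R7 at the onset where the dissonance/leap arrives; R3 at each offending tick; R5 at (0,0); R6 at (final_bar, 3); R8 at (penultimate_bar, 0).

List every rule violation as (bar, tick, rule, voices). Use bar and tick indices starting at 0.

bar 0: v0=E3 v1=E4 downbeat P8
bar 1: v0=F3 v1=A3 downbeat M3
bar 2: v0=E3 v1=C4 downbeat m6
bar 3: v0=C3 v1=A3 downbeat M6
bar 4: v0=D3 v1=A3 downbeat P5
bar 5: v0=E3 v1=G3 downbeat m3
bar 6: v0=F3 v1=D4 downbeat M6
bar 7: v0=G3 v1=D4 downbeat P5
bar 8: v0=D3 v1=B3 downbeat M6
bar 9: v0=E3 v1=E4 downbeat P8
  -> R2 @ bar 4 tick 0 v(0, 1): C3/E3 M3 -> D3/A3 P5 similar
  -> R2 @ bar 9 tick 0 v(0, 1): D3/A3 P5 -> E3/E4 P8 similar

(4, 0, R2, (0, 1))
(9, 0, R2, (0, 1))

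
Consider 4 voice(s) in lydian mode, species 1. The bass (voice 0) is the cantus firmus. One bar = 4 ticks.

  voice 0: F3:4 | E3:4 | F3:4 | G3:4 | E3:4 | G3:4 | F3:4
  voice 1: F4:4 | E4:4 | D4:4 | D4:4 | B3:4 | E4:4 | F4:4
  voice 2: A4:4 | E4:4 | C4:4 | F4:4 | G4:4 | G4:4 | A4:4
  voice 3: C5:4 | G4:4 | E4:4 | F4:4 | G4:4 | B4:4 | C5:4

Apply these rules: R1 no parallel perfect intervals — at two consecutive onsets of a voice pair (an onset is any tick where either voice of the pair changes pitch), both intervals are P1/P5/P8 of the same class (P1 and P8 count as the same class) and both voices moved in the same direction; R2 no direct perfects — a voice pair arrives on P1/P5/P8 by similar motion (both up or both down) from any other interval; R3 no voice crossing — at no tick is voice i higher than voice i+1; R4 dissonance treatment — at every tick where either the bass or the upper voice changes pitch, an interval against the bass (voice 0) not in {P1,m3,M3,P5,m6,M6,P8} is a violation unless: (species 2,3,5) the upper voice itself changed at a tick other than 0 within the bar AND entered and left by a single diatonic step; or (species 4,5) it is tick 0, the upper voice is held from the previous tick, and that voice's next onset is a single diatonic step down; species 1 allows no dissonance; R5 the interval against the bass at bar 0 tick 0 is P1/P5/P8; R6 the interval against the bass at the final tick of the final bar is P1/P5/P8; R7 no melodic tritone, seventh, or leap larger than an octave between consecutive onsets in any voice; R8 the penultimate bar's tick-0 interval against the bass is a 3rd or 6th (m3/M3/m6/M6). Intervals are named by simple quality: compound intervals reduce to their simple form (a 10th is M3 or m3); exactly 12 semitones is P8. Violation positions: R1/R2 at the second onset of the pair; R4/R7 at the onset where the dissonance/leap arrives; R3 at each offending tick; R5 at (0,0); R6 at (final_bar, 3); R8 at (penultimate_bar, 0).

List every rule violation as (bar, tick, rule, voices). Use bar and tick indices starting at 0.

bar 0: v0=F3 v1=F4 v2=A4 v3=C5 downbeat P5
bar 1: v0=E3 v1=E4 v2=E4 v3=G4 downbeat m3
bar 2: v0=F3 v1=D4 v2=C4 v3=E4 downbeat M7
bar 3: v0=G3 v1=D4 v2=F4 v3=F4 downbeat m7
bar 4: v0=E3 v1=B3 v2=G4 v3=G4 downbeat m3
bar 5: v0=G3 v1=E4 v2=G4 v3=B4 downbeat M3
bar 6: v0=F3 v1=F4 v2=A4 v3=C5 downbeat P5
  -> R5 @ bar 0 tick 0 v(0, 2): opens on M3
  -> R1 @ bar 1 tick 0 v(0, 1): F3/F4 P8 -> E3/E4 P8 similar
  -> R2 @ bar 1 tick 0 v(0, 2): F3/A4 M3 -> E3/E4 P8 similar
  -> R2 @ bar 1 tick 0 v(1, 2): F4/A4 M3 -> E4/E4 P1 similar
  -> R3 @ bar 2 tick 0 v(1, 2): D4 above C4
  -> R4 @ bar 2 tick 0 v(0, 3): F3/E4 M7 untreated
  -> R3 @ bar 2 tick 1 v(1, 2): D4 above C4
  -> R3 @ bar 2 tick 2 v(1, 2): D4 above C4
  -> R3 @ bar 2 tick 3 v(1, 2): D4 above C4
  -> R2 @ bar 3 tick 0 v(2, 3): C4/E4 M3 -> F4/F4 P1 similar
  -> R4 @ bar 3 tick 0 v(0, 2): G3/F4 m7 untreated
  -> R4 @ bar 3 tick 0 v(0, 3): G3/F4 m7 untreated
  -> R1 @ bar 4 tick 0 v(0, 1): G3/D4 P5 -> E3/B3 P5 similar
  -> R1 @ bar 4 tick 0 v(2, 3): F4/F4 P1 -> G4/G4 P1 similar
  -> R2 @ bar 5 tick 0 v(1, 3): B3/G4 m6 -> E4/B4 P5 similar
  -> R8 @ bar 5 tick 0 v(0, 2): penult P8 not 3rd/6th
  -> R1 @ bar 6 tick 0 v(1, 3): E4/B4 P5 -> F4/C5 P5 similar
  -> R6 @ bar 6 tick 3 v(0, 2): closes on M3

(0, 0, R5, (0, 2))
(1, 0, R1, (0, 1))
(1, 0, R2, (0, 2))
(1, 0, R2, (1, 2))
(2, 0, R3, (1, 2))
(2, 0, R4, (0, 3))
(2, 1, R3, (1, 2))
(2, 2, R3, (1, 2))
(2, 3, R3, (1, 2))
(3, 0, R2, (2, 3))
(3, 0, R4, (0, 2))
(3, 0, R4, (0, 3))
(4, 0, R1, (0, 1))
(4, 0, R1, (2, 3))
(5, 0, R2, (1, 3))
(5, 0, R8, (0, 2))
(6, 0, R1, (1, 3))
(6, 3, R6, (0, 2))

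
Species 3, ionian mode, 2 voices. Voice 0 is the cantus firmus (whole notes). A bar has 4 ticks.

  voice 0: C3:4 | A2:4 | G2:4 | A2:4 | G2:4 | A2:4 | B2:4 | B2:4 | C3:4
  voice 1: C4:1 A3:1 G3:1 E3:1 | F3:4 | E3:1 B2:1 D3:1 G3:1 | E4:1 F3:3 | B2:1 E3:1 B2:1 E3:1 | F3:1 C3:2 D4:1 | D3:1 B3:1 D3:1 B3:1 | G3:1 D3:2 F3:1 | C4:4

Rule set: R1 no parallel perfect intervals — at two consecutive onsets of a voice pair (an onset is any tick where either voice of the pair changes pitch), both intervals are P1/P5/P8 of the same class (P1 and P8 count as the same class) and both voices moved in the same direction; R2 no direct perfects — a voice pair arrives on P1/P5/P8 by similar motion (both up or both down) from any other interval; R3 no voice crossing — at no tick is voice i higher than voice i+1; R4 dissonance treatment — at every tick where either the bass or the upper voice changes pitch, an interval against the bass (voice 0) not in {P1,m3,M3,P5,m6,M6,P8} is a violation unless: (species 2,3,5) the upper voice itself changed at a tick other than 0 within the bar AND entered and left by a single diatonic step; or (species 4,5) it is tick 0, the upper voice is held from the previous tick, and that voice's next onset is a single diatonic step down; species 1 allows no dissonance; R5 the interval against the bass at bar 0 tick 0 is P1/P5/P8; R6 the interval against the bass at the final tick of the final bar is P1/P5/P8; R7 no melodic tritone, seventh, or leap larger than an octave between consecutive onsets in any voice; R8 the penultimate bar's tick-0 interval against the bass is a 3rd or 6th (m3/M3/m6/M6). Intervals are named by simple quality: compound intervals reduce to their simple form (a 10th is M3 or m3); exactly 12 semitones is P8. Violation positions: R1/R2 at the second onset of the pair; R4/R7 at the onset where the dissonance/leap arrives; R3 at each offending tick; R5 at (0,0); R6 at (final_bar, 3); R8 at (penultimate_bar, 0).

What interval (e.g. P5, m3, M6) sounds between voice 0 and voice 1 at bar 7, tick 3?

voice 0=B2 voice 1=F3 -> TT

TT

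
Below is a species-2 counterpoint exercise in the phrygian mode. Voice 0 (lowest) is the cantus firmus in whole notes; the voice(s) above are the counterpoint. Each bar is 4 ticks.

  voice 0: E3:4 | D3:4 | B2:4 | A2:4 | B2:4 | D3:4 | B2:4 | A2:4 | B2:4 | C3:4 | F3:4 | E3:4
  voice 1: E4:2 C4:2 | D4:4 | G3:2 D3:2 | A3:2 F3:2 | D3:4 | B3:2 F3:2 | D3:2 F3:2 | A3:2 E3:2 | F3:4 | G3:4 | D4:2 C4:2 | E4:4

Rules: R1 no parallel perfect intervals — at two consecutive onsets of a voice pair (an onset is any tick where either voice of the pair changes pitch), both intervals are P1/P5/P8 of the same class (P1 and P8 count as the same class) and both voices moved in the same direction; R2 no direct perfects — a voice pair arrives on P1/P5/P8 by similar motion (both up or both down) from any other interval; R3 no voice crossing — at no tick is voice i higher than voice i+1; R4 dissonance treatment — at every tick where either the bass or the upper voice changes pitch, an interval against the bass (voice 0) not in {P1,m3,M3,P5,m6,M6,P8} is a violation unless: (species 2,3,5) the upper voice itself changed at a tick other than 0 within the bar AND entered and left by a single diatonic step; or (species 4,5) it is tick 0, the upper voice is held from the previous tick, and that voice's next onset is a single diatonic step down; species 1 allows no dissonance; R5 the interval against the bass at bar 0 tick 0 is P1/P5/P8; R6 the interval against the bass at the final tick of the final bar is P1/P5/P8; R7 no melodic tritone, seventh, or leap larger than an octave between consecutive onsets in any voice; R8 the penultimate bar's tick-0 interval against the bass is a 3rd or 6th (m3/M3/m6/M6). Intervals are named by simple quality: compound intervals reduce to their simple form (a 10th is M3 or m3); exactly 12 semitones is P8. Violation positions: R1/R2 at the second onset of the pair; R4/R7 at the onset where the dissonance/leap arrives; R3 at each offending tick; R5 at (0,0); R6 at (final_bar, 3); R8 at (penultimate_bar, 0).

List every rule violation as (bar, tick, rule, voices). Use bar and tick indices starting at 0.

bar 0: v0=E3 v1=E4 downbeat P8
bar 1: v0=D3 v1=D4 downbeat P8
bar 2: v0=B2 v1=G3 downbeat m6
bar 3: v0=A2 v1=A3 downbeat P8
bar 4: v0=B2 v1=D3 downbeat m3
bar 5: v0=D3 v1=B3 downbeat M6
bar 6: v0=B2 v1=D3 downbeat m3
bar 7: v0=A2 v1=A3 downbeat P8
bar 8: v0=B2 v1=F3 downbeat TT
bar 9: v0=C3 v1=G3 downbeat P5
bar 10: v0=F3 v1=D4 downbeat M6
bar 11: v0=E3 v1=E4 downbeat P8
  -> R7 @ bar 5 tick 2 v(1,): B3->F3 leap 6st
  -> R4 @ bar 6 tick 2 v(0, 1): B2/F3 TT untreated
  -> R4 @ bar 8 tick 0 v(0, 1): B2/F3 TT untreated
  -> R2 @ bar 9 tick 0 v(0, 1): B2/F3 TT -> C3/G3 P5 similar

(5, 2, R7, (1,))
(6, 2, R4, (0, 1))
(8, 0, R4, (0, 1))
(9, 0, R2, (0, 1))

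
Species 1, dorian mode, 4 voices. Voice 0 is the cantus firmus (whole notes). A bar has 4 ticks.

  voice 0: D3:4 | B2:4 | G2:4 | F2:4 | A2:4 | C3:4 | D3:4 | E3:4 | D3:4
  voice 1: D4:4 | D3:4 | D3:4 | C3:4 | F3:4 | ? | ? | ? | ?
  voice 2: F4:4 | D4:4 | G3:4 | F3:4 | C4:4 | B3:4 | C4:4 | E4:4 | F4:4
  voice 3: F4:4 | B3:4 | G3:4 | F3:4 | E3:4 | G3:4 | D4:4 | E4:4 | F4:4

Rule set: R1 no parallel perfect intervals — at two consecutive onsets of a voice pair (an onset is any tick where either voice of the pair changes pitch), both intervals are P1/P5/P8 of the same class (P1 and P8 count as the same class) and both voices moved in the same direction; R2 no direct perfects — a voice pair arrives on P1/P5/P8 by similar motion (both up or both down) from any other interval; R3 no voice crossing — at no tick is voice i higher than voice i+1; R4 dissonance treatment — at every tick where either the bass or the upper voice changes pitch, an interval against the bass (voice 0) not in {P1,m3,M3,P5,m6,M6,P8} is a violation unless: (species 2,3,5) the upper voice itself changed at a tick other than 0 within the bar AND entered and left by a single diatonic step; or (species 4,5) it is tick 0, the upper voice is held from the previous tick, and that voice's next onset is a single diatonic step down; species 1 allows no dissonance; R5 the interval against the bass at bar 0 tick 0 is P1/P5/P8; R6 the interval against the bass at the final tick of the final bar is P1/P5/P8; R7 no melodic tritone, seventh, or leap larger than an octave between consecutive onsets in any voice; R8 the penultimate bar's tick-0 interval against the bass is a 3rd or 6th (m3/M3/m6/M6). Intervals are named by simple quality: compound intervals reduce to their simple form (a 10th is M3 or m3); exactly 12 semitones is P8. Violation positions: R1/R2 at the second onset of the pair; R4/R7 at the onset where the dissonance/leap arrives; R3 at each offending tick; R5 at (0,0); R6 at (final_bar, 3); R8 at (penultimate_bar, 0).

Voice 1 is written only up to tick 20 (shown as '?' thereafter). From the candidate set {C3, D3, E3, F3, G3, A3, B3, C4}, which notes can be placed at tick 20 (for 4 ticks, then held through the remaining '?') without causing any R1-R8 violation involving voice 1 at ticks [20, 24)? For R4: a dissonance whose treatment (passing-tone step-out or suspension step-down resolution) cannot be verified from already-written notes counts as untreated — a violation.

C3: legal
D3: violates R4
E3: violates R1
F3: violates R4
G3: violates R2
A3: legal
B3: violates R4,R7
C4: violates R2,R3

{A3, C3}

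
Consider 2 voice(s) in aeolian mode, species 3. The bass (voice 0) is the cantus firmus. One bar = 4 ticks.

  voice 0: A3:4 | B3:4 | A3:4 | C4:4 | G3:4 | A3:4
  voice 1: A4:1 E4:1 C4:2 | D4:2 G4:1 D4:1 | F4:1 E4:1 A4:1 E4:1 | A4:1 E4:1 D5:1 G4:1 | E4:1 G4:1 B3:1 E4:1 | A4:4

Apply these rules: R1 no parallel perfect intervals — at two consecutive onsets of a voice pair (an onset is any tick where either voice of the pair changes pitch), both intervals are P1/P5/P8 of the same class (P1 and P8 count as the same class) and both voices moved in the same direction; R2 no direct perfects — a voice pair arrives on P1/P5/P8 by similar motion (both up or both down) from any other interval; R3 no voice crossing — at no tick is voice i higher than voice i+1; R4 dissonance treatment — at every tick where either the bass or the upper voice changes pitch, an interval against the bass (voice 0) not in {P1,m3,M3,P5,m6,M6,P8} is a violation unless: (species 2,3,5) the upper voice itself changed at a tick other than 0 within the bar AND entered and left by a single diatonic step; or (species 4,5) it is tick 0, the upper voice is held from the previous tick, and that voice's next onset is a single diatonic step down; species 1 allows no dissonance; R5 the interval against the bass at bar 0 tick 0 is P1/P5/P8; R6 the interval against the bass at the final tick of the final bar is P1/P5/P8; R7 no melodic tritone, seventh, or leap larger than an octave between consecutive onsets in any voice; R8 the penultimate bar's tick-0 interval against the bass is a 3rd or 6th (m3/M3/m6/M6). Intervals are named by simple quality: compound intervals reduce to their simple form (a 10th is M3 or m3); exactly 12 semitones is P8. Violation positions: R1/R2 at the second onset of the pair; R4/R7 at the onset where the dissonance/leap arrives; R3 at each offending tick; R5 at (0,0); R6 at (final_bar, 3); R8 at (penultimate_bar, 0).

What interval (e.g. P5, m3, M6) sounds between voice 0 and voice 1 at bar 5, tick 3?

voice 0=A3 voice 1=A4 -> P8

P8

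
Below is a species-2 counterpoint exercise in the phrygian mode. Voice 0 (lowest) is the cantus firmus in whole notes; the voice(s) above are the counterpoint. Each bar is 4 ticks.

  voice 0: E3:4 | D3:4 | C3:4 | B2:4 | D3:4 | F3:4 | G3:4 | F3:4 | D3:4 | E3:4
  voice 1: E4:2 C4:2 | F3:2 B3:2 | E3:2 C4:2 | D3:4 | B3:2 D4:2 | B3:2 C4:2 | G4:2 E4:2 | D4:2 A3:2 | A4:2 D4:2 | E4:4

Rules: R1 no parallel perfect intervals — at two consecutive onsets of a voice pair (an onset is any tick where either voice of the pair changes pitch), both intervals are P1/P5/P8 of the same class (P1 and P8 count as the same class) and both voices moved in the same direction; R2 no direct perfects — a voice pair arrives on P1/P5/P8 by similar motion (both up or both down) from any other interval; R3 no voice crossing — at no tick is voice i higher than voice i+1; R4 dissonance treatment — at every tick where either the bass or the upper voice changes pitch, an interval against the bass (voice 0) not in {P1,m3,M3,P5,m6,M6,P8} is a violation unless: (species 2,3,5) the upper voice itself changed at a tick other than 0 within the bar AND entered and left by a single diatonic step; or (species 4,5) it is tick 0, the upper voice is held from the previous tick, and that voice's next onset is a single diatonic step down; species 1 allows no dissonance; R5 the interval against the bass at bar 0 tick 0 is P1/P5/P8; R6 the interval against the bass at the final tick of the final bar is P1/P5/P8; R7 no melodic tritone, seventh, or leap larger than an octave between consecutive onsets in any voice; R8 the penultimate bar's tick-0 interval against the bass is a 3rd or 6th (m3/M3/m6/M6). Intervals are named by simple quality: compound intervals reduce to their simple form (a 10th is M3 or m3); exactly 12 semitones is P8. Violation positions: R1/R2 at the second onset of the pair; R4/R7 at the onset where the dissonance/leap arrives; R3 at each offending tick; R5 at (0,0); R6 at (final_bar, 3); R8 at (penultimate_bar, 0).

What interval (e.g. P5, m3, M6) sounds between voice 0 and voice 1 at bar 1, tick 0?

voice 0=D3 voice 1=F3 -> m3

m3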